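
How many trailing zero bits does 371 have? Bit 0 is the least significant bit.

0

371 = 101110011
Trailing zeros: 0, so the lowest set bit is bit 0 (value 1).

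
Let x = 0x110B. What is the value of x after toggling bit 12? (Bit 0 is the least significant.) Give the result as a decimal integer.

x = 1000100001011
bit 12 is currently 1; toggle it via x ^ (1 << 12) = x ^ 4096
→ 0000100001011 = 267

267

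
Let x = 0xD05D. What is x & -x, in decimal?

1

x = 1101000001011101 = 53341
-x (two's complement) = …0010111110100011
AND   = 0000000000000001 = 1
(x & -x isolates the lowest set bit of x.)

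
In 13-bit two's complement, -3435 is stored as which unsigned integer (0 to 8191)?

3435 in 13 bits: 0110101101011
Invert: 1001010010100
Add 1:  1001010010101 = 4757
(Check: 2^13 - 3435 = 8192 - 3435 = 4757.)

4757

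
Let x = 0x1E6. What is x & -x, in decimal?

x = 111100110 = 486
-x (two's complement) = …000011010
AND   = 000000010 = 2
(x & -x isolates the lowest set bit of x.)

2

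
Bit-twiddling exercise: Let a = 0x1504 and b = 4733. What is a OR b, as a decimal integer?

0x1504 = 1010100000100
4733 = 1001001111101
 OR → 1011101111101 = 6013

6013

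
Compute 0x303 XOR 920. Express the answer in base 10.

0x303 = 1100000011
920 = 1110011000
XOR → 0010011011 = 155

155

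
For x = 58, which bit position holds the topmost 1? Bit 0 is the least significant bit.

5

58 = 111010
The topmost 1 is at position 5 (since 2^5 = 32 ≤ 58 < 64).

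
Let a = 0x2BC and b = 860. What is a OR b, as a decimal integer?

0x2BC = 1010111100
860 = 1101011100
 OR → 1111111100 = 1020

1020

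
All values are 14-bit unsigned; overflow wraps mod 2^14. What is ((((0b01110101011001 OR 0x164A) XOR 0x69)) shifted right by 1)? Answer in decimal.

0b01110101011001 = 01110101011001
0x164A = 01011001001010
→ OR → 01111101011011 = 8027
0x69 = 00000001101001
→ XOR → 01111100110010 = 7986
→ shifted right by 1 → 00111110011001 = 3993

3993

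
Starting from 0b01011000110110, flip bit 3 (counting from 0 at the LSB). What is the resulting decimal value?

x = 01011000110110
bit 3 is currently 0; toggle it via x ^ (1 << 3) = x ^ 8
→ 01011000111110 = 5694

5694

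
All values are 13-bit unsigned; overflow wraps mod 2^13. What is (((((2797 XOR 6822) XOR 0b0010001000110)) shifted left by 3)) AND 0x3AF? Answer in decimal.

2797 = 0101011101101
6822 = 1101010100110
→ XOR → 1000001001011 = 4171
0b0010001000110 = 0010001000110
→ XOR → 1010000001101 = 5133
→ shifted left by 3 (mod 2^13) → 0000001101000 = 104
0x3AF = 0001110101111
→ AND → 0000000101000 = 40

40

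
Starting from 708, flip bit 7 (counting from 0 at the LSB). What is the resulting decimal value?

x = 1011000100
bit 7 is currently 1; toggle it via x ^ (1 << 7) = x ^ 128
→ 1001000100 = 580

580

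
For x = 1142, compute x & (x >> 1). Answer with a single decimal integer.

x = 10001110110 = 1142
x>>1 = 01000111011
AND  = 00000110010 = 50
(x & (x >> 1) has a 1 wherever x has two consecutive 1 bits.)

50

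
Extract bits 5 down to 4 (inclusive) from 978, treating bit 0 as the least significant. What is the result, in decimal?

v = 00001111010010
Shift right by 4: 0000111101
Mask low 2 bits: 01 = 1

1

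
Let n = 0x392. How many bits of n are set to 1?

0x392 = 1110010010
Count the 1s: 1 + 1 + 1 + 1 + 1 = 5

5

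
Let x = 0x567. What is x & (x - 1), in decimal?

x = 10101100111 = 1383
x - 1 = 10101100110
AND   = 10101100110 = 1382
(x & (x - 1) clears the lowest set bit of x.)

1382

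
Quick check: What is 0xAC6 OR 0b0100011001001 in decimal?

0xAC6 = 101011000110
b = 100011001001
 OR → 101011001111 = 2767

2767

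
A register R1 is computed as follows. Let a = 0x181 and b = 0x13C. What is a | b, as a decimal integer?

445

0x181 = 110000001
0x13C = 100111100
 OR → 110111101 = 445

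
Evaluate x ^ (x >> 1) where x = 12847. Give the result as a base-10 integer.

11064

x = 11001000101111 = 12847
x>>1 = 01100100010111
XOR  = 10101100111000 = 11064
(x ^ (x >> 1) gives the standard binary-reflected Gray code of x.)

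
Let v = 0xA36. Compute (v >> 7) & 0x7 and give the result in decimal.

v = 00101000110110
Shift right by 7: 0010100
Mask low 3 bits: 100 = 4

4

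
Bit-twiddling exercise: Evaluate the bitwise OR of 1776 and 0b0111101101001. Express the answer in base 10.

1776 = 011011110000
b = 111101101001
 OR → 111111111001 = 4089

4089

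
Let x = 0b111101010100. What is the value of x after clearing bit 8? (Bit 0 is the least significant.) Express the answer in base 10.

3668

x = 111101010100
bit 8 is currently 1; clear it via x & ~(1 << 8) = x & ~256
→ 111001010100 = 3668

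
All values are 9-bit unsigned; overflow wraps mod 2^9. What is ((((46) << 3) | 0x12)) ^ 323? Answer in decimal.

49

46 = 000101110
→ << 3 (mod 2^9) → 101110000 = 368
0x12 = 000010010
→ | → 101110010 = 370
323 = 101000011
→ ^ → 000110001 = 49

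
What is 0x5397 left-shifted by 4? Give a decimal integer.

0x5397 = 0000101001110010111
shift left by 4 → 1010011100101110000 = 342384
(equivalently, 21399 × 2^4 = 21399 × 16)

342384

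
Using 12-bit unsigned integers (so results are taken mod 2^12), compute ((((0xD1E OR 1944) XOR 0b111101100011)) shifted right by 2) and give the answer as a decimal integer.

63

0xD1E = 110100011110
1944 = 011110011000
→ OR → 111110011110 = 3998
0b111101100011 = 111101100011
→ XOR → 000011111101 = 253
→ shifted right by 2 → 000000111111 = 63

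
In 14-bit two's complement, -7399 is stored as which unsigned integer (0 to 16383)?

8985

7399 in 14 bits: 01110011100111
Invert: 10001100011000
Add 1:  10001100011001 = 8985
(Check: 2^14 - 7399 = 16384 - 7399 = 8985.)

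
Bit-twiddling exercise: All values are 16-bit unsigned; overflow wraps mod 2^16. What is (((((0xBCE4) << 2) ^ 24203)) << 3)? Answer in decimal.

0xBCE4 = 1011110011100100
→ << 2 (mod 2^16) → 1111001110010000 = 62352
24203 = 0101111010001011
→ ^ → 1010110100011011 = 44315
→ << 3 (mod 2^16) → 0110100011011000 = 26840

26840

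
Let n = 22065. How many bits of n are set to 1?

7

22065 = 101011000110001
Count the 1s: 1 + 1 + 1 + 1 + 1 + 1 + 1 = 7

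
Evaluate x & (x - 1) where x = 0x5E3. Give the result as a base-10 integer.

x = 10111100011 = 1507
x - 1 = 10111100010
AND   = 10111100010 = 1506
(x & (x - 1) clears the lowest set bit of x.)

1506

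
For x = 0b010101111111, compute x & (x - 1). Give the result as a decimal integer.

1406

x = 10101111111 = 1407
x - 1 = 10101111110
AND   = 10101111110 = 1406
(x & (x - 1) clears the lowest set bit of x.)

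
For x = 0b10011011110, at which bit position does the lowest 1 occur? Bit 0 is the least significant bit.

0b10011011110 = 10011011110
Trailing zeros: 1, so the lowest set bit is bit 1 (value 2).

1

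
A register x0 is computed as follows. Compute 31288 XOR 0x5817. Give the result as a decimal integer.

31288 = 111101000111000
0x5817 = 101100000010111
XOR → 010001000101111 = 8751

8751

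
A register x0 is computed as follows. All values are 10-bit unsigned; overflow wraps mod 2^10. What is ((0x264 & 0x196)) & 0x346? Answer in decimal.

0x264 = 1001100100
0x196 = 0110010110
→ & → 0000000100 = 4
0x346 = 1101000110
→ & → 0000000100 = 4

4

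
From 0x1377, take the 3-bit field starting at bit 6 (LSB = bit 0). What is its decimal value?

v = 1001101110111
Shift right by 6: 1001101
Mask low 3 bits: 101 = 5

5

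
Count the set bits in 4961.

6

4961 = 1001101100001
Count the 1s: 1 + 1 + 1 + 1 + 1 + 1 = 6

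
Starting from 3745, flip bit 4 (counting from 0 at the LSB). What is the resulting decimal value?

3761

x = 00111010100001
bit 4 is currently 0; toggle it via x ^ (1 << 4) = x ^ 16
→ 00111010110001 = 3761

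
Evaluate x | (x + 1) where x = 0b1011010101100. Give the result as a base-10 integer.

5805

x = 1011010101100 = 5804
x + 1 = 1011010101101
OR    = 1011010101101 = 5805
(x | (x + 1) sets the lowest cleared bit.)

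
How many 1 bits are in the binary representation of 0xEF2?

0xEF2 = 111011110010
Count the 1s: 1 + 1 + 1 + 1 + 1 + 1 + 1 + 1 = 8

8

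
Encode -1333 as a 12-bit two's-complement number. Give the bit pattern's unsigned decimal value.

2763

1333 in 12 bits: 010100110101
Invert: 101011001010
Add 1:  101011001011 = 2763
(Check: 2^12 - 1333 = 4096 - 1333 = 2763.)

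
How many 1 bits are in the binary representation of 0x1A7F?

10

0x1A7F = 1101001111111
Count the 1s: 1 + 1 + 1 + 1 + 1 + 1 + 1 + 1 + 1 + 1 = 10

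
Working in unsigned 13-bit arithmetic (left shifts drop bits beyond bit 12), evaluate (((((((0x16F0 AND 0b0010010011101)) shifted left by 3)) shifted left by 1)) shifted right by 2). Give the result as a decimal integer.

576

0x16F0 = 1011011110000
0b0010010011101 = 0010010011101
→ AND → 0010010010000 = 1168
→ shifted left by 3 (mod 2^13) → 0010010000000 = 1152
→ shifted left by 1 (mod 2^13) → 0100100000000 = 2304
→ shifted right by 2 → 0001001000000 = 576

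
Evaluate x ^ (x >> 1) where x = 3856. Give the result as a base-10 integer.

2200

x = 111100010000 = 3856
x>>1 = 011110001000
XOR  = 100010011000 = 2200
(x ^ (x >> 1) gives the standard binary-reflected Gray code of x.)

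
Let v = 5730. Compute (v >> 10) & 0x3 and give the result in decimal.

v = 1011001100010
Shift right by 10: 101
Mask low 2 bits: 01 = 1

1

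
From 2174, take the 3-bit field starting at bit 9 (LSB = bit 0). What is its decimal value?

4

v = 100001111110
Shift right by 9: 100
Mask low 3 bits: 100 = 4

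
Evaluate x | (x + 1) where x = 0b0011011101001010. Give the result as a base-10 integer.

x = 11011101001010 = 14154
x + 1 = 11011101001011
OR    = 11011101001011 = 14155
(x | (x + 1) sets the lowest cleared bit.)

14155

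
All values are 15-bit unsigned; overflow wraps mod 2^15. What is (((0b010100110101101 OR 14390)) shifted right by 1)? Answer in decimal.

7391

0b010100110101101 = 010100110101101
14390 = 011100000110110
→ OR → 011100110111111 = 14783
→ shifted right by 1 → 001110011011111 = 7391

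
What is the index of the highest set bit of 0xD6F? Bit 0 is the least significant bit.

0xD6F = 110101101111
The topmost 1 is at position 11 (since 2^11 = 2048 ≤ 3439 < 4096).

11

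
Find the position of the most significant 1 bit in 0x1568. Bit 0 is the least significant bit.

12

0x1568 = 1010101101000
The topmost 1 is at position 12 (since 2^12 = 4096 ≤ 5480 < 8192).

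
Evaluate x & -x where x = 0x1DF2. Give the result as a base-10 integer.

2

x = 1110111110010 = 7666
-x (two's complement) = …0001000001110
AND   = 0000000000010 = 2
(x & -x isolates the lowest set bit of x.)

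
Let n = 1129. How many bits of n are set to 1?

1129 = 10001101001
Count the 1s: 1 + 1 + 1 + 1 + 1 = 5

5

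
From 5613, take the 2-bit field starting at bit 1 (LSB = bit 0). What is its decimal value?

2

v = 1010111101101
Shift right by 1: 101011110110
Mask low 2 bits: 10 = 2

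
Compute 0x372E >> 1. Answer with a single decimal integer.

7063

0x372E = 11011100101110
shift right by 1 → 01101110010111 = 7063
(equivalently, floor(14126 / 2))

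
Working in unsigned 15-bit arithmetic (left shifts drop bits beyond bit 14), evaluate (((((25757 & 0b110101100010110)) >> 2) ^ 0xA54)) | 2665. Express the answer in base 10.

6777

25757 = 110010010011101
0b110101100010110 = 110101100010110
→ & → 110000000010100 = 24596
→ >> 2 → 001100000000101 = 6149
0xA54 = 000101001010100
→ ^ → 001001001010001 = 4689
2665 = 000101001101001
→ | → 001101001111001 = 6777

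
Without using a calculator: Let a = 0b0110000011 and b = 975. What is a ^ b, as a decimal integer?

a = 0110000011
975 = 1111001111
XOR → 1001001100 = 588

588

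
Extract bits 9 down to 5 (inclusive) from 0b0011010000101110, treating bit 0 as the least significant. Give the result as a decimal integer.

1

v = 0011010000101110
Shift right by 5: 00110100001
Mask low 5 bits: 00001 = 1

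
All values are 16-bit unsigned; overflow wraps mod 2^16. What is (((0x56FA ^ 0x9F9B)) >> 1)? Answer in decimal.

0x56FA = 0101011011111010
0x9F9B = 1001111110011011
→ ^ → 1100100101100001 = 51553
→ >> 1 → 0110010010110000 = 25776

25776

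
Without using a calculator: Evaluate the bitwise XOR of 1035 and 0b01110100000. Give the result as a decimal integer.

1035 = 10000001011
b = 01110100000
XOR → 11110101011 = 1963

1963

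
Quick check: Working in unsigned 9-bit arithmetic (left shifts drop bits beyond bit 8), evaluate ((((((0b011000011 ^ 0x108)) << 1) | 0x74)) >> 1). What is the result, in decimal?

251

0b011000011 = 011000011
0x108 = 100001000
→ ^ → 111001011 = 459
→ << 1 (mod 2^9) → 110010110 = 406
0x74 = 001110100
→ | → 111110110 = 502
→ >> 1 → 011111011 = 251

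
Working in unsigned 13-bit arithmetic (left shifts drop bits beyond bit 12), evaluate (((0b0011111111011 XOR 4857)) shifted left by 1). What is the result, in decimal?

0b0011111111011 = 0011111111011
4857 = 1001011111001
→ XOR → 1010100000010 = 5378
→ shifted left by 1 (mod 2^13) → 0101000000100 = 2564

2564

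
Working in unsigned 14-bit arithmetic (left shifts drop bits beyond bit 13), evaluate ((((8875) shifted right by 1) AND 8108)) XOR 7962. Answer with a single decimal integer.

8875 = 10001010101011
→ shifted right by 1 → 01000101010101 = 4437
8108 = 01111110101100
→ AND → 01000100000100 = 4356
7962 = 01111100011010
→ XOR → 00111000011110 = 3614

3614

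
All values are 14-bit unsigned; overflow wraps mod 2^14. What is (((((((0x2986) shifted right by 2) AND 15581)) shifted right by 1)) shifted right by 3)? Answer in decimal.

0x2986 = 10100110000110
→ shifted right by 2 → 00101001100001 = 2657
15581 = 11110011011101
→ AND → 00100001000001 = 2113
→ shifted right by 1 → 00010000100000 = 1056
→ shifted right by 3 → 00000010000100 = 132

132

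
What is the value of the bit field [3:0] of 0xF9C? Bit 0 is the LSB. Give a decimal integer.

12

v = 111110011100
Shift right by 0: 111110011100
Mask low 4 bits: 1100 = 12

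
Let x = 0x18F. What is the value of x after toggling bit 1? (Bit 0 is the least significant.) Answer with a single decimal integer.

x = 110001111
bit 1 is currently 1; toggle it via x ^ (1 << 1) = x ^ 2
→ 110001101 = 397

397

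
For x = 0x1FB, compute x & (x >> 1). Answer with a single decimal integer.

249

x = 111111011 = 507
x>>1 = 011111101
AND  = 011111001 = 249
(x & (x >> 1) has a 1 wherever x has two consecutive 1 bits.)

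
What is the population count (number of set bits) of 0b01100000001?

3

n = 1100000001
Count the 1s: 1 + 1 + 1 = 3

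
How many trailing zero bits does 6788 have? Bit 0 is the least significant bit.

2

6788 = 1101010000100
Trailing zeros: 2, so the lowest set bit is bit 2 (value 4).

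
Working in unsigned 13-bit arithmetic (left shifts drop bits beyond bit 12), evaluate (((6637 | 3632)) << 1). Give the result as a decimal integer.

8186

6637 = 1100111101101
3632 = 0111000110000
→ | → 1111111111101 = 8189
→ << 1 (mod 2^13) → 1111111111010 = 8186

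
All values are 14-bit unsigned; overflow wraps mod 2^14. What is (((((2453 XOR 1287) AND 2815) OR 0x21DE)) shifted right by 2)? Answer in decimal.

2679

2453 = 00100110010101
1287 = 00010100000111
→ XOR → 00110010010010 = 3218
2815 = 00101011111111
→ AND → 00100010010010 = 2194
0x21DE = 10000111011110
→ OR → 10100111011110 = 10718
→ shifted right by 2 → 00101001110111 = 2679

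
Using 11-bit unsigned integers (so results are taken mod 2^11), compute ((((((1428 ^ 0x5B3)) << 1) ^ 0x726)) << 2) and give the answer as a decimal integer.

1428 = 10110010100
0x5B3 = 10110110011
→ ^ → 00000100111 = 39
→ << 1 (mod 2^11) → 00001001110 = 78
0x726 = 11100100110
→ ^ → 11101101000 = 1896
→ << 2 (mod 2^11) → 10110100000 = 1440

1440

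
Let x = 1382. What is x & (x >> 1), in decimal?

34

x = 10101100110 = 1382
x>>1 = 01010110011
AND  = 00000100010 = 34
(x & (x >> 1) has a 1 wherever x has two consecutive 1 bits.)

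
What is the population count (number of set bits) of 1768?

1768 = 11011101000
Count the 1s: 1 + 1 + 1 + 1 + 1 + 1 = 6

6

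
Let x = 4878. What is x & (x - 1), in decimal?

4876

x = 1001100001110 = 4878
x - 1 = 1001100001101
AND   = 1001100001100 = 4876
(x & (x - 1) clears the lowest set bit of x.)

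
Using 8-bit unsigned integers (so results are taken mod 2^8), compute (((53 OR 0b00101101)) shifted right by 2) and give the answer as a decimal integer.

15

53 = 00110101
0b00101101 = 00101101
→ OR → 00111101 = 61
→ shifted right by 2 → 00001111 = 15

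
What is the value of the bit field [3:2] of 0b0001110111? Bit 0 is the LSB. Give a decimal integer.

v = 0001110111
Shift right by 2: 00011101
Mask low 2 bits: 01 = 1

1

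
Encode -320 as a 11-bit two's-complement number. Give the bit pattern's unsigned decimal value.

1728

320 in 11 bits: 00101000000
Invert: 11010111111
Add 1:  11011000000 = 1728
(Check: 2^11 - 320 = 2048 - 320 = 1728.)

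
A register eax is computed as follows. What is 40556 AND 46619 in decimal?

40556 = 1001111001101100
46619 = 1011011000011011
AND → 1001011000001000 = 38408

38408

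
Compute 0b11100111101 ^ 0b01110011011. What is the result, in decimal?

a = 11100111101
b = 01110011011
XOR → 10010100110 = 1190

1190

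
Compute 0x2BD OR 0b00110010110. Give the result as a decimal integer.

0x2BD = 1010111101
b = 0110010110
 OR → 1110111111 = 959

959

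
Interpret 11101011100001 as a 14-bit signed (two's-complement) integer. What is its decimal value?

-1311

pattern = 11101011100001 (MSB is 1 ⇒ negative)
Invert: 00010100011110, add 1 → 00010100011111 = 1311, so the value is -1311.
(Equivalently: 15073 - 2^14 = 15073 - 16384 = -1311.)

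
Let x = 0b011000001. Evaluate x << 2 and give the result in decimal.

772

x = 0011000001
shift left by 2 → 1100000100 = 772
(equivalently, 193 × 2^2 = 193 × 4)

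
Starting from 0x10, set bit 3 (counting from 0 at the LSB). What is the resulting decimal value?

24

x = 000000010000
bit 3 is currently 0; set it via x | (1 << 3) = x | 8
→ 000000011000 = 24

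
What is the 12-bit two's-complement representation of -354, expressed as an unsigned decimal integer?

354 in 12 bits: 000101100010
Invert: 111010011101
Add 1:  111010011110 = 3742
(Check: 2^12 - 354 = 4096 - 354 = 3742.)

3742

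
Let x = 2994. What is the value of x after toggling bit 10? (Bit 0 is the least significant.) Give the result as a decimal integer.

4018

x = 0000101110110010
bit 10 is currently 0; toggle it via x ^ (1 << 10) = x ^ 1024
→ 0000111110110010 = 4018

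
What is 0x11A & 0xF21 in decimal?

0x11A = 000100011010
0xF21 = 111100100001
AND → 000100000000 = 256

256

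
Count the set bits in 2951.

2951 = 101110000111
Count the 1s: 1 + 1 + 1 + 1 + 1 + 1 + 1 = 7

7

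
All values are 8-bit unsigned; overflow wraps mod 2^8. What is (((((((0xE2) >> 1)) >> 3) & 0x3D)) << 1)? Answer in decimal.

0xE2 = 11100010
→ >> 1 → 01110001 = 113
→ >> 3 → 00001110 = 14
0x3D = 00111101
→ & → 00001100 = 12
→ << 1 (mod 2^8) → 00011000 = 24

24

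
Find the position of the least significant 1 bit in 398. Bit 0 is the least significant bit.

398 = 110001110
Trailing zeros: 1, so the lowest set bit is bit 1 (value 2).

1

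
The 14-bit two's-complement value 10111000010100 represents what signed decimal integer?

pattern = 10111000010100 (MSB is 1 ⇒ negative)
Invert: 01000111101011, add 1 → 01000111101100 = 4588, so the value is -4588.
(Equivalently: 11796 - 2^14 = 11796 - 16384 = -4588.)

-4588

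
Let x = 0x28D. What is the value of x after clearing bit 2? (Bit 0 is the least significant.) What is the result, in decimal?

649

x = 001010001101
bit 2 is currently 1; clear it via x & ~(1 << 2) = x & ~4
→ 001010001001 = 649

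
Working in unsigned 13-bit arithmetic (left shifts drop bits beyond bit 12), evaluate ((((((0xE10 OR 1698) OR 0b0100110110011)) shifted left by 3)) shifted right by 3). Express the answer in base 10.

0xE10 = 0111000010000
1698 = 0011010100010
→ OR → 0111010110010 = 3762
0b0100110110011 = 0100110110011
→ OR → 0111110110011 = 4019
→ shifted left by 3 (mod 2^13) → 1110110011000 = 7576
→ shifted right by 3 → 0001110110011 = 947

947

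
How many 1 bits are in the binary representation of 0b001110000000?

3

n = 1110000000
Count the 1s: 1 + 1 + 1 = 3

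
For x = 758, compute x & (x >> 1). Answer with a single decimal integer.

114

x = 1011110110 = 758
x>>1 = 0101111011
AND  = 0001110010 = 114
(x & (x >> 1) has a 1 wherever x has two consecutive 1 bits.)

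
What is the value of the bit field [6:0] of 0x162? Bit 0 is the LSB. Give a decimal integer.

v = 00101100010
Shift right by 0: 00101100010
Mask low 7 bits: 1100010 = 98

98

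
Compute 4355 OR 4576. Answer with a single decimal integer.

4355 = 1000100000011
4576 = 1000111100000
 OR → 1000111100011 = 4579

4579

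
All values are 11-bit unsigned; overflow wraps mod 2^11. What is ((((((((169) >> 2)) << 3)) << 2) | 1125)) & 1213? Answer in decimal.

169 = 00010101001
→ >> 2 → 00000101010 = 42
→ << 3 (mod 2^11) → 00101010000 = 336
→ << 2 (mod 2^11) → 10101000000 = 1344
1125 = 10001100101
→ | → 10101100101 = 1381
1213 = 10010111101
→ & → 10000100101 = 1061

1061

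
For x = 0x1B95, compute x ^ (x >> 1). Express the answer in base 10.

5727

x = 1101110010101 = 7061
x>>1 = 0110111001010
XOR  = 1011001011111 = 5727
(x ^ (x >> 1) gives the standard binary-reflected Gray code of x.)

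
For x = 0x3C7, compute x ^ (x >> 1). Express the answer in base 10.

x = 1111000111 = 967
x>>1 = 0111100011
XOR  = 1000100100 = 548
(x ^ (x >> 1) gives the standard binary-reflected Gray code of x.)

548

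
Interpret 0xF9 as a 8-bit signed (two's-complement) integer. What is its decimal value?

pattern = 11111001 (MSB is 1 ⇒ negative)
Invert: 00000110, add 1 → 00000111 = 7, so the value is -7.
(Equivalently: 249 - 2^8 = 249 - 256 = -7.)

-7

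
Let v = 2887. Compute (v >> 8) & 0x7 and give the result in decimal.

v = 101101000111
Shift right by 8: 1011
Mask low 3 bits: 011 = 3

3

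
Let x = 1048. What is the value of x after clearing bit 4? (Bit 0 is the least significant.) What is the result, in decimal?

1032

x = 010000011000
bit 4 is currently 1; clear it via x & ~(1 << 4) = x & ~16
→ 010000001000 = 1032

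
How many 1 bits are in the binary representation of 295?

295 = 100100111
Count the 1s: 1 + 1 + 1 + 1 + 1 = 5

5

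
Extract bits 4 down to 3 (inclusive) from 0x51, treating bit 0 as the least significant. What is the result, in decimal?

v = 001010001
Shift right by 3: 001010
Mask low 2 bits: 10 = 2

2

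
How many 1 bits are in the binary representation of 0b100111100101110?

9

n = 100111100101110
Count the 1s: 1 + 1 + 1 + 1 + 1 + 1 + 1 + 1 + 1 = 9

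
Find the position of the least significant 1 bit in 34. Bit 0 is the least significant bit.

34 = 100010
Trailing zeros: 1, so the lowest set bit is bit 1 (value 2).

1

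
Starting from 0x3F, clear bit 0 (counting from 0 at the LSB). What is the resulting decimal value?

62

x = 000111111
bit 0 is currently 1; clear it via x & ~(1 << 0) = x & ~1
→ 000111110 = 62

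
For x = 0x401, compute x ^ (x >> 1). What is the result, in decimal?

x = 10000000001 = 1025
x>>1 = 01000000000
XOR  = 11000000001 = 1537
(x ^ (x >> 1) gives the standard binary-reflected Gray code of x.)

1537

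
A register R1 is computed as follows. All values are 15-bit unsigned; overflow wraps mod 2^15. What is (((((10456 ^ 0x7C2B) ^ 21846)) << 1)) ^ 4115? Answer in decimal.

10456 = 010100011011000
0x7C2B = 111110000101011
→ ^ → 101010011110011 = 21747
21846 = 101010101010110
→ ^ → 000000110100101 = 421
→ << 1 (mod 2^15) → 000001101001010 = 842
4115 = 001000000010011
→ ^ → 001001101011001 = 4953

4953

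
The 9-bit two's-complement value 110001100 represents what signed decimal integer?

-116

pattern = 110001100 (MSB is 1 ⇒ negative)
Invert: 001110011, add 1 → 001110100 = 116, so the value is -116.
(Equivalently: 396 - 2^9 = 396 - 512 = -116.)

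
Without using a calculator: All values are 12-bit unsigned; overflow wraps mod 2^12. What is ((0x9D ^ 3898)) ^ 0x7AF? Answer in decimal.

0x9D = 000010011101
3898 = 111100111010
→ ^ → 111110100111 = 4007
0x7AF = 011110101111
→ ^ → 100000001000 = 2056

2056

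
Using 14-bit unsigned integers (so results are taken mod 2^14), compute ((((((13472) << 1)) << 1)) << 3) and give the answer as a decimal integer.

5120

13472 = 11010010100000
→ << 1 (mod 2^14) → 10100101000000 = 10560
→ << 1 (mod 2^14) → 01001010000000 = 4736
→ << 3 (mod 2^14) → 01010000000000 = 5120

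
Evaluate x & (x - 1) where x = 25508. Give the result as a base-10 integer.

25504

x = 110001110100100 = 25508
x - 1 = 110001110100011
AND   = 110001110100000 = 25504
(x & (x - 1) clears the lowest set bit of x.)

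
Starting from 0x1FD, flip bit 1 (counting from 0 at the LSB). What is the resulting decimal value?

511

x = 111111101
bit 1 is currently 0; toggle it via x ^ (1 << 1) = x ^ 2
→ 111111111 = 511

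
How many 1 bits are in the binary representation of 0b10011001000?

n = 10011001000
Count the 1s: 1 + 1 + 1 + 1 = 4

4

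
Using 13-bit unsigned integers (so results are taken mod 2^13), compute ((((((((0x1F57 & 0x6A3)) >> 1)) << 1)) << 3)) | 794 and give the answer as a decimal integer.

4890

0x1F57 = 1111101010111
0x6A3 = 0011010100011
→ & → 0011000000011 = 1539
→ >> 1 → 0001100000001 = 769
→ << 1 (mod 2^13) → 0011000000010 = 1538
→ << 3 (mod 2^13) → 1000000010000 = 4112
794 = 0001100011010
→ | → 1001100011010 = 4890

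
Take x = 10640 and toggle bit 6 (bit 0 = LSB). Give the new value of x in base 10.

x = 010100110010000
bit 6 is currently 0; toggle it via x ^ (1 << 6) = x ^ 64
→ 010100111010000 = 10704

10704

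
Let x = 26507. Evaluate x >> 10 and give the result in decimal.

25

26507 = 110011110001011
shift right by 10 → 000000000011001 = 25
(equivalently, floor(26507 / 1024))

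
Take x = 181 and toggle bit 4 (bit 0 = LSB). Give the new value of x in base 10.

x = 10110101
bit 4 is currently 1; toggle it via x ^ (1 << 4) = x ^ 16
→ 10100101 = 165

165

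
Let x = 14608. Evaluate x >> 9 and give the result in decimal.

14608 = 11100100010000
shift right by 9 → 00000000011100 = 28
(equivalently, floor(14608 / 512))

28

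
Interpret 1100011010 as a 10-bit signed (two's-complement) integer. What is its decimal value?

-230

pattern = 1100011010 (MSB is 1 ⇒ negative)
Invert: 0011100101, add 1 → 0011100110 = 230, so the value is -230.
(Equivalently: 794 - 2^10 = 794 - 1024 = -230.)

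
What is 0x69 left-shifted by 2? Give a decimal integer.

0x69 = 001101001
shift left by 2 → 110100100 = 420
(equivalently, 105 × 2^2 = 105 × 4)

420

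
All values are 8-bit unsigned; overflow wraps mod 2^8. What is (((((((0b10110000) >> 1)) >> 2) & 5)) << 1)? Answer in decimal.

0b10110000 = 10110000
→ >> 1 → 01011000 = 88
→ >> 2 → 00010110 = 22
5 = 00000101
→ & → 00000100 = 4
→ << 1 (mod 2^8) → 00001000 = 8

8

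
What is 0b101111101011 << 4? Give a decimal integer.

48816

x = 0000101111101011
shift left by 4 → 1011111010110000 = 48816
(equivalently, 3051 × 2^4 = 3051 × 16)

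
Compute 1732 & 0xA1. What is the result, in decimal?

1732 = 11011000100
0xA1 = 00010100001
AND → 00010000000 = 128

128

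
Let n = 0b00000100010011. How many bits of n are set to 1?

4

n = 100010011
Count the 1s: 1 + 1 + 1 + 1 = 4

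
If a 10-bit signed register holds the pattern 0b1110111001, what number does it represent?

-71

pattern = 1110111001 (MSB is 1 ⇒ negative)
Invert: 0001000110, add 1 → 0001000111 = 71, so the value is -71.
(Equivalently: 953 - 2^10 = 953 - 1024 = -71.)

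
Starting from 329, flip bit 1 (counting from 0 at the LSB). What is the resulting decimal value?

x = 000101001001
bit 1 is currently 0; toggle it via x ^ (1 << 1) = x ^ 2
→ 000101001011 = 331

331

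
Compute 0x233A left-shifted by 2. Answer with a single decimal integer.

0x233A = 0010001100111010
shift left by 2 → 1000110011101000 = 36072
(equivalently, 9018 × 2^2 = 9018 × 4)

36072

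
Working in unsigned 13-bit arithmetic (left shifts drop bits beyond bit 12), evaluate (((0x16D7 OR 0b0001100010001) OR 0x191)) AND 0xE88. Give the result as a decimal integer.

1664

0x16D7 = 1011011010111
0b0001100010001 = 0001100010001
→ OR → 1011111010111 = 6103
0x191 = 0000110010001
→ OR → 1011111010111 = 6103
0xE88 = 0111010001000
→ AND → 0011010000000 = 1664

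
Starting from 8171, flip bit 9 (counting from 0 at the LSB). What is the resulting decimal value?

x = 1111111101011
bit 9 is currently 1; toggle it via x ^ (1 << 9) = x ^ 512
→ 1110111101011 = 7659

7659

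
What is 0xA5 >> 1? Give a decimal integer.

0xA5 = 10100101
shift right by 1 → 01010010 = 82
(equivalently, floor(165 / 2))

82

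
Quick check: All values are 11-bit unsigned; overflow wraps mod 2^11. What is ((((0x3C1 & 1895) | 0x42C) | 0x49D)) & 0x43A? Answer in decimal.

0x3C1 = 01111000001
1895 = 11101100111
→ & → 01101000001 = 833
0x42C = 10000101100
→ | → 11101101101 = 1901
0x49D = 10010011101
→ | → 11111111101 = 2045
0x43A = 10000111010
→ & → 10000111000 = 1080

1080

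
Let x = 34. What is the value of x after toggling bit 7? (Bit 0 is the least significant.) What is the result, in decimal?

162

x = 000100010
bit 7 is currently 0; toggle it via x ^ (1 << 7) = x ^ 128
→ 010100010 = 162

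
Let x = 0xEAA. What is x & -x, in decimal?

x = 111010101010 = 3754
-x (two's complement) = …000101010110
AND   = 000000000010 = 2
(x & -x isolates the lowest set bit of x.)

2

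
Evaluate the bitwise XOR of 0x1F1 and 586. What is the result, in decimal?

955

0x1F1 = 0111110001
586 = 1001001010
XOR → 1110111011 = 955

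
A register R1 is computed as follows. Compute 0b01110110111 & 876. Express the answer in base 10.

804

a = 1110110111
876 = 1101101100
AND → 1100100100 = 804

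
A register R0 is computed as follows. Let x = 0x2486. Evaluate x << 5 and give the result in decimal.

299200

0x2486 = 0000010010010000110
shift left by 5 → 1001001000011000000 = 299200
(equivalently, 9350 × 2^5 = 9350 × 32)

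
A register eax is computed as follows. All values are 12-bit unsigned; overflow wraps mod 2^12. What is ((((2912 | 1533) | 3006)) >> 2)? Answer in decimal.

1023

2912 = 101101100000
1533 = 010111111101
→ | → 111111111101 = 4093
3006 = 101110111110
→ | → 111111111111 = 4095
→ >> 2 → 001111111111 = 1023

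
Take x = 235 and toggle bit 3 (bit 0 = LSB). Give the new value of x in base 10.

x = 00011101011
bit 3 is currently 1; toggle it via x ^ (1 << 3) = x ^ 8
→ 00011100011 = 227

227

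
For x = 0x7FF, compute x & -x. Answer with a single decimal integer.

1

x = 11111111111 = 2047
-x (two's complement) = …00000000001
AND   = 00000000001 = 1
(x & -x isolates the lowest set bit of x.)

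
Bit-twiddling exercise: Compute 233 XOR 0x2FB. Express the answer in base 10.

530

233 = 0011101001
0x2FB = 1011111011
XOR → 1000010010 = 530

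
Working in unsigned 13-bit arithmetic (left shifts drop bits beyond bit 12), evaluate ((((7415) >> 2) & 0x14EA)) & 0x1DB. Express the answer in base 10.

8

7415 = 1110011110111
→ >> 2 → 0011100111101 = 1853
0x14EA = 1010011101010
→ & → 0010000101000 = 1064
0x1DB = 0000111011011
→ & → 0000000001000 = 8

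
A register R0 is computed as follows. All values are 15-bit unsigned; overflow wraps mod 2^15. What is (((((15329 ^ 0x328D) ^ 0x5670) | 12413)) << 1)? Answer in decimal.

15329 = 011101111100001
0x328D = 011001010001101
→ ^ → 000100101101100 = 2412
0x5670 = 101011001110000
→ ^ → 101111100011100 = 24348
12413 = 011000001111101
→ | → 111111101111101 = 32637
→ << 1 (mod 2^15) → 111111011111010 = 32506

32506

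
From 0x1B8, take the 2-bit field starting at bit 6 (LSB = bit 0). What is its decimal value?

v = 110111000
Shift right by 6: 110
Mask low 2 bits: 10 = 2

2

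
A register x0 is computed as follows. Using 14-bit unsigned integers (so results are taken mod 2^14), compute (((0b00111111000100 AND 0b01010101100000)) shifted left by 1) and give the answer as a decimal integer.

0b00111111000100 = 00111111000100
0b01010101100000 = 01010101100000
→ AND → 00010101000000 = 1344
→ shifted left by 1 (mod 2^14) → 00101010000000 = 2688

2688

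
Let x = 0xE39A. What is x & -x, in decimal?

x = 1110001110011010 = 58266
-x (two's complement) = …0001110001100110
AND   = 0000000000000010 = 2
(x & -x isolates the lowest set bit of x.)

2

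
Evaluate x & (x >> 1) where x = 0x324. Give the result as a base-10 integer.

256

x = 1100100100 = 804
x>>1 = 0110010010
AND  = 0100000000 = 256
(x & (x >> 1) has a 1 wherever x has two consecutive 1 bits.)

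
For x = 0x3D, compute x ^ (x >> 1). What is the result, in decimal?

35

x = 111101 = 61
x>>1 = 011110
XOR  = 100011 = 35
(x ^ (x >> 1) gives the standard binary-reflected Gray code of x.)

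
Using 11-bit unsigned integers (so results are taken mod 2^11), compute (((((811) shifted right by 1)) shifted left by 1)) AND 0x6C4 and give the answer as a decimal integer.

512

811 = 01100101011
→ shifted right by 1 → 00110010101 = 405
→ shifted left by 1 (mod 2^11) → 01100101010 = 810
0x6C4 = 11011000100
→ AND → 01000000000 = 512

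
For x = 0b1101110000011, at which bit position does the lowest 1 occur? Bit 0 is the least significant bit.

0b1101110000011 = 1101110000011
Trailing zeros: 0, so the lowest set bit is bit 0 (value 1).

0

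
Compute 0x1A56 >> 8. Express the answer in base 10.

26

0x1A56 = 1101001010110
shift right by 8 → 0000000011010 = 26
(equivalently, floor(6742 / 256))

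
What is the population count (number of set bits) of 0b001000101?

n = 1000101
Count the 1s: 1 + 1 + 1 = 3

3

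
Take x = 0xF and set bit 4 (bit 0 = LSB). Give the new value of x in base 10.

x = 000001111
bit 4 is currently 0; set it via x | (1 << 4) = x | 16
→ 000011111 = 31

31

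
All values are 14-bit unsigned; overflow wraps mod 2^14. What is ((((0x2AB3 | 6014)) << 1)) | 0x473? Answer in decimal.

0x2AB3 = 10101010110011
6014 = 01011101111110
→ | → 11111111111111 = 16383
→ << 1 (mod 2^14) → 11111111111110 = 16382
0x473 = 00010001110011
→ | → 11111111111111 = 16383

16383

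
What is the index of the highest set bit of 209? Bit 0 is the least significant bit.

209 = 11010001
The topmost 1 is at position 7 (since 2^7 = 128 ≤ 209 < 256).

7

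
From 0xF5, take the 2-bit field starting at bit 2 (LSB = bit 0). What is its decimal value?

1

v = 0011110101
Shift right by 2: 00111101
Mask low 2 bits: 01 = 1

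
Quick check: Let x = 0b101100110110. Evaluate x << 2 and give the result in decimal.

x = 00101100110110
shift left by 2 → 10110011011000 = 11480
(equivalently, 2870 × 2^2 = 2870 × 4)

11480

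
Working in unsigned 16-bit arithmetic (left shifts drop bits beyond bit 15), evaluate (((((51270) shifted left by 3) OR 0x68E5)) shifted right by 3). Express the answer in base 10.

51270 = 1100100001000110
→ shifted left by 3 (mod 2^16) → 0100001000110000 = 16944
0x68E5 = 0110100011100101
→ OR → 0110101011110101 = 27381
→ shifted right by 3 → 0000110101011110 = 3422

3422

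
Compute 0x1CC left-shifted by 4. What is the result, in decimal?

7360

0x1CC = 0000111001100
shift left by 4 → 1110011000000 = 7360
(equivalently, 460 × 2^4 = 460 × 16)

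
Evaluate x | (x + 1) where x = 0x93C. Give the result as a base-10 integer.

2365

x = 100100111100 = 2364
x + 1 = 100100111101
OR    = 100100111101 = 2365
(x | (x + 1) sets the lowest cleared bit.)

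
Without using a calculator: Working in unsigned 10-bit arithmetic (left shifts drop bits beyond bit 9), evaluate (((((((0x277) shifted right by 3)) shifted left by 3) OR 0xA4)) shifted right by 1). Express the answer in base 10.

378

0x277 = 1001110111
→ shifted right by 3 → 0001001110 = 78
→ shifted left by 3 (mod 2^10) → 1001110000 = 624
0xA4 = 0010100100
→ OR → 1011110100 = 756
→ shifted right by 1 → 0101111010 = 378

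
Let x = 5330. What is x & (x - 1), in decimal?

x = 1010011010010 = 5330
x - 1 = 1010011010001
AND   = 1010011010000 = 5328
(x & (x - 1) clears the lowest set bit of x.)

5328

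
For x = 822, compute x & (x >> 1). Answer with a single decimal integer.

274

x = 1100110110 = 822
x>>1 = 0110011011
AND  = 0100010010 = 274
(x & (x >> 1) has a 1 wherever x has two consecutive 1 bits.)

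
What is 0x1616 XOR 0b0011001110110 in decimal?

0x1616 = 1011000010110
b = 0011001110110
XOR → 1000001100000 = 4192

4192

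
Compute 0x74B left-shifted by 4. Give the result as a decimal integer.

0x74B = 000011101001011
shift left by 4 → 111010010110000 = 29872
(equivalently, 1867 × 2^4 = 1867 × 16)

29872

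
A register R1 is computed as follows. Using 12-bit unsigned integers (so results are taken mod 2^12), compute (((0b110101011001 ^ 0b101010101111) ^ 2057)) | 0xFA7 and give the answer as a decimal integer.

4095

0b110101011001 = 110101011001
0b101010101111 = 101010101111
→ ^ → 011111110110 = 2038
2057 = 100000001001
→ ^ → 111111111111 = 4095
0xFA7 = 111110100111
→ | → 111111111111 = 4095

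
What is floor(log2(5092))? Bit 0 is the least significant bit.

12

5092 = 1001111100100
The topmost 1 is at position 12 (since 2^12 = 4096 ≤ 5092 < 8192).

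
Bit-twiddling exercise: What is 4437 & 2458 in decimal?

272

4437 = 1000101010101
2458 = 0100110011010
AND → 0000100010000 = 272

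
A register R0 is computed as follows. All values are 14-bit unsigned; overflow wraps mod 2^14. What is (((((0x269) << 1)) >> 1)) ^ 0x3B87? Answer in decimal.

14830

0x269 = 00001001101001
→ << 1 (mod 2^14) → 00010011010010 = 1234
→ >> 1 → 00001001101001 = 617
0x3B87 = 11101110000111
→ ^ → 11100111101110 = 14830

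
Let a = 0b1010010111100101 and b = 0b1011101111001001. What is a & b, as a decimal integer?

a = 1010010111100101
b = 1011101111001001
AND → 1010000111000001 = 41409

41409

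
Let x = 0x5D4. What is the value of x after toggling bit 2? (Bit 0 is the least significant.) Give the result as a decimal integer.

x = 10111010100
bit 2 is currently 1; toggle it via x ^ (1 << 2) = x ^ 4
→ 10111010000 = 1488

1488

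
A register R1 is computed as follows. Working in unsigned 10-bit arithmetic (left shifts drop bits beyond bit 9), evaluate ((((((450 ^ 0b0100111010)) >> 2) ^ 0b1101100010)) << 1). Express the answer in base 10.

450 = 0111000010
0b0100111010 = 0100111010
→ ^ → 0011111000 = 248
→ >> 2 → 0000111110 = 62
0b1101100010 = 1101100010
→ ^ → 1101011100 = 860
→ << 1 (mod 2^10) → 1010111000 = 696

696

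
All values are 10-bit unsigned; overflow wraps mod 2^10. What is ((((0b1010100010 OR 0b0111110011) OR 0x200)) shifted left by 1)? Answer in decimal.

0b1010100010 = 1010100010
0b0111110011 = 0111110011
→ OR → 1111110011 = 1011
0x200 = 1000000000
→ OR → 1111110011 = 1011
→ shifted left by 1 (mod 2^10) → 1111100110 = 998

998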